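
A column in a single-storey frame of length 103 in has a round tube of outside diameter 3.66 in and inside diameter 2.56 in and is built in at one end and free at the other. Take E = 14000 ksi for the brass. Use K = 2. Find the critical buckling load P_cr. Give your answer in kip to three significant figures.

d_o = 3.66 in, d_i = 2.56 in
I = π(d_o⁴ − d_i⁴)/64 = π(3.66⁴ − 2.560⁴)/64 = 6.700 in⁴
Effective length L_e = K·L = 2 × 103 = 206.0 in
P_cr = π²EI / L_e² = π² × 14000×10³ × 6.700 / 206.0² = 2.182×10^4 lb

P_cr ≈ 21.8 kip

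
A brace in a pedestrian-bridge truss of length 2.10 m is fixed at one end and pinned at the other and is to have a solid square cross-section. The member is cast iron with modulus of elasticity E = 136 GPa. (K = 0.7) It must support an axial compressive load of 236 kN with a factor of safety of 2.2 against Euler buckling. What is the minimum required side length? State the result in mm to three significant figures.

Required P_cr = n·P = 2.2 × 236 = 519.2 kN
L_e = K·L = 0.7 × 2.10 = 1.470 m
Required I = P_cr·L_e²/(π²E) = 5.192×10^5 × 1.470² / (π² × 1.36×10^11) = 8.359×10^-7 m⁴
I_req = 8.359×10^5 mm⁴
Solid square: I = a⁴/12  ⇒  a = (12I)^(1/4) = (12×8.359×10^5)^(1/4) = 56.3 mm

a ≈ 56.3 mm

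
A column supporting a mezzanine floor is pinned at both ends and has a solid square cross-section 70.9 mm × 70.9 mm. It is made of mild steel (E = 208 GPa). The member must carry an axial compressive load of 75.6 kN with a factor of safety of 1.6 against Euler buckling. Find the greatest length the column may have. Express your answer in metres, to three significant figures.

I = a⁴/12 = 70.9⁴/12 = 2.106×10^6 mm⁴
I = 2.106×10^-6 m⁴
Required critical load P_cr = n·P = 1.6 × 75.6 = 121.0 kN = 1.210×10^5 N
From P_cr = π²EI/(K·L)²:  L = (1/K)·√(π²EI/P_cr) = (1/1)·√(π²×2.08×10^11×2.106×10^-6/1.210×10^5)
L = 5.98 m

L_max ≈ 5.98 m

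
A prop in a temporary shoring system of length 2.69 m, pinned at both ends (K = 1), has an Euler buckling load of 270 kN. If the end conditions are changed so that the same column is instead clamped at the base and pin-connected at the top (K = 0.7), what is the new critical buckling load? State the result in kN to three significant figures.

P_cr ∝ 1/K², so P_cr,new = P_cr,old × (K_old/K_new)² = 270 × (1/0.7)²
= 270 × 2.041 = 551 kN

P_cr ≈ 551 kN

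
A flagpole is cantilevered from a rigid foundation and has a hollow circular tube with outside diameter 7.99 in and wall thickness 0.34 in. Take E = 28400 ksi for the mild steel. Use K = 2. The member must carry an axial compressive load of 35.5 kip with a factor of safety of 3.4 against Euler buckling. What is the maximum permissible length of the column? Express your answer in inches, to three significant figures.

Inner diameter d_i = 7.99 − 2×0.34 = 7.310 in
I = π(d_o⁴ − d_i⁴)/64 = π(7.99⁴ − 7.310⁴)/64 = 59.89 in⁴
Required critical load P_cr = n·P = 3.4 × 35.5 = 120.7 kip = 1.207×10^5 lb
From P_cr = π²EI/(K·L)²:  L = (1/K)·√(π²EI/P_cr) = (1/2)·√(π²×2.84×10^7×59.89/1.207×10^5)
L = 186 in

L_max ≈ 186 in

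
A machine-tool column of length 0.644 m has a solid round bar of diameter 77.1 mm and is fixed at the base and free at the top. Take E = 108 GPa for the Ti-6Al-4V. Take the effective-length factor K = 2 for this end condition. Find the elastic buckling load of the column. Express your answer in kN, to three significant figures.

I = πd⁴/64 = π×77.1⁴/64 = 1.735×10^6 mm⁴
I = 1.735×10^6 mm⁴ = 1.735×10^-6 m⁴
Effective length L_e = K·L = 2 × 0.644 = 1.288 m
P_cr = π²EI / L_e² = π² × 108×10⁹ × 1.735×10^-6 / 1.288² = 1.114×10^6 N

P_cr ≈ 1110 kN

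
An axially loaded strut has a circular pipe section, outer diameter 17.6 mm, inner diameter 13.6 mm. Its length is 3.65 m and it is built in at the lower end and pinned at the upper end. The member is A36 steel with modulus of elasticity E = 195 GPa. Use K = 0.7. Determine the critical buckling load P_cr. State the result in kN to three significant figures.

d_o = 17.6 mm, d_i = 13.6 mm
I = π(d_o⁴ − d_i⁴)/64 = π(17.6⁴ − 13.60⁴)/64 = 3.031×10^3 mm⁴
I = 3.031×10^3 mm⁴ = 3.031×10^-9 m⁴
Effective length L_e = K·L = 0.7 × 3.65 = 2.555 m
P_cr = π²EI / L_e² = π² × 195×10⁹ × 3.031×10^-9 / 2.555² = 893.5 N

P_cr ≈ 0.894 kN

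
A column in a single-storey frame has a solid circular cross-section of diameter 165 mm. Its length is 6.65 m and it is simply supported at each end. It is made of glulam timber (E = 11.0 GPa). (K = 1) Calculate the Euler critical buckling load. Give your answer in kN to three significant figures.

I = πd⁴/64 = π×165⁴/64 = 3.638×10^7 mm⁴
I = 3.638×10^7 mm⁴ = 3.638×10^-5 m⁴
Effective length L_e = K·L = 1 × 6.65 = 6.650 m
P_cr = π²EI / L_e² = π² × 11.0×10⁹ × 3.638×10^-5 / 6.650² = 8.932×10^4 N

P_cr ≈ 89.3 kN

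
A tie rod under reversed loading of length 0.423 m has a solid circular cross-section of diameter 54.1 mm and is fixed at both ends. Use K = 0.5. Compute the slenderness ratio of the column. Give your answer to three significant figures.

For a solid circle r = d/4 = 54.1/4 = 13.52 mm
L_e = K·L = 0.5 × 0.423 m = 0.2115 m = 211.50 mm
λ = L_e / r_min = 211.50 / 13.52 = 15.6

λ ≈ 15.6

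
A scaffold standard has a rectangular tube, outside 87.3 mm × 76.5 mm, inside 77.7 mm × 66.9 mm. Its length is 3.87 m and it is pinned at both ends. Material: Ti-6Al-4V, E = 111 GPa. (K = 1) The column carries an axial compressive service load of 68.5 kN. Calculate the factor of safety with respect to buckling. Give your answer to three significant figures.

n ≈ 1.41

Weak-axis I_min = (h_o·b_o³ − h_i·b_i³)/12 with b_o = 76.5, b_i = 66.90 mm (shorter outer/inner sides).
I_min = (87.3×76.5³ − 77.70×66.90³)/12 = 1.318×10^6 mm⁴
I = 1.318×10^6 mm⁴ = 1.318×10^-6 m⁴
Effective length L_e = K·L = 1 × 3.87 = 3.870 m
P_cr = π²EI / L_e² = π² × 111×10⁹ × 1.318×10^-6 / 3.870² = 9.643×10^4 N
Factor of safety n = P_cr / P = 96.428 / 68.5 = 1.41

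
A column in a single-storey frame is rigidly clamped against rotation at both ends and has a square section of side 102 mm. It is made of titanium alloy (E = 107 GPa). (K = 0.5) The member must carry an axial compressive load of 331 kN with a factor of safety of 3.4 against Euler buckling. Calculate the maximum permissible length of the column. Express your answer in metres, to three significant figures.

I = a⁴/12 = 102⁴/12 = 9.020×10^6 mm⁴
I = 9.020×10^-6 m⁴
Required critical load P_cr = n·P = 3.4 × 331 = 1125 kN = 1.125×10^6 N
From P_cr = π²EI/(K·L)²:  L = (1/K)·√(π²EI/P_cr) = (1/0.5)·√(π²×1.07×10^11×9.020×10^-6/1.125×10^6)
L = 5.82 m

L_max ≈ 5.82 m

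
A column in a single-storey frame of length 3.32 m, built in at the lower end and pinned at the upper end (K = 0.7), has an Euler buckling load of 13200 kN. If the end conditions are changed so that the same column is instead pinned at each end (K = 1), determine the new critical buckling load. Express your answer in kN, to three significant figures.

P_cr ∝ 1/K², so P_cr,new = P_cr,old × (K_old/K_new)² = 13200 × (0.7/1)²
= 13200 × 0.4900 = 6470 kN

P_cr ≈ 6470 kN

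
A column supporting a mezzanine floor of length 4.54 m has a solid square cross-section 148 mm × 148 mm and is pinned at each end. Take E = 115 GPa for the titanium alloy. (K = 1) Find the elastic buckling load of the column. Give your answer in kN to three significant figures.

I = a⁴/12 = 148⁴/12 = 3.998×10^7 mm⁴
I = 3.998×10^7 mm⁴ = 3.998×10^-5 m⁴
Effective length L_e = K·L = 1 × 4.54 = 4.540 m
P_cr = π²EI / L_e² = π² × 115×10⁹ × 3.998×10^-5 / 4.540² = 2.202×10^6 N

P_cr ≈ 2200 kN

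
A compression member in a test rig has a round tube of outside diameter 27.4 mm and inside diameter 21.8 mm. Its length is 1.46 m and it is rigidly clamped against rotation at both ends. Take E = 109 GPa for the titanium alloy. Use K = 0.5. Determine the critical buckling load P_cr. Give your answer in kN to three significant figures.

d_o = 27.4 mm, d_i = 21.8 mm
I = π(d_o⁴ − d_i⁴)/64 = π(27.4⁴ − 21.80⁴)/64 = 1.658×10^4 mm⁴
I = 1.658×10^4 mm⁴ = 1.658×10^-8 m⁴
Effective length L_e = K·L = 0.5 × 1.46 = 0.7300 m
P_cr = π²EI / L_e² = π² × 109×10⁹ × 1.658×10^-8 / 0.7300² = 3.347×10^4 N

P_cr ≈ 33.5 kN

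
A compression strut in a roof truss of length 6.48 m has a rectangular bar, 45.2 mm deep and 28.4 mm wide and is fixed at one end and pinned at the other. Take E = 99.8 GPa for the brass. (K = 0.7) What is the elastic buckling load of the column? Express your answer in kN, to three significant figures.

P_cr ≈ 4.13 kN

Buckling occurs about the weak axis: I_min = h·b³/12 with b = 28.4 mm (the shorter side).
I_min = 45.2×28.4³/12 = 8.628×10^4 mm⁴
I = 8.628×10^4 mm⁴ = 8.628×10^-8 m⁴
Effective length L_e = K·L = 0.7 × 6.48 = 4.536 m
P_cr = π²EI / L_e² = π² × 99.8×10⁹ × 8.628×10^-8 / 4.536² = 4.130×10^3 N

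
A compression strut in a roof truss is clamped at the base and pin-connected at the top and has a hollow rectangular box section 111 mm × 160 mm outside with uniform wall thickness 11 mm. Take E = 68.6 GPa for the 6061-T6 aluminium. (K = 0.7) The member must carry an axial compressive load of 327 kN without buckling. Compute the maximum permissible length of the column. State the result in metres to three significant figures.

Inner dimensions: h_i = 160 − 2×11 = 138.0 mm, b_i = 111 − 2×11 = 89.00 mm
Weak-axis I_min = (h_o·b_o³ − h_i·b_i³)/12 with b_o = 111, b_i = 89.00 mm (shorter outer/inner sides).
I_min = (160×111³ − 138.0×89.00³)/12 = 1.013×10^7 mm⁴
I = 1.013×10^-5 m⁴
At the buckling limit P_cr = P = 3.270×10^5 N
From P_cr = π²EI/(K·L)²:  L = (1/K)·√(π²EI/P_cr) = (1/0.7)·√(π²×6.86×10^10×1.013×10^-5/3.270×10^5)
L = 6.54 m

L_max ≈ 6.54 m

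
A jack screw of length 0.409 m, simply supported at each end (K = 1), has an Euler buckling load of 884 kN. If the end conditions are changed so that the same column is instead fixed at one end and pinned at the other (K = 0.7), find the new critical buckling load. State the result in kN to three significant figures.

P_cr ≈ 1800 kN

P_cr ∝ 1/K², so P_cr,new = P_cr,old × (K_old/K_new)² = 884 × (1/0.7)²
= 884 × 2.041 = 1800 kN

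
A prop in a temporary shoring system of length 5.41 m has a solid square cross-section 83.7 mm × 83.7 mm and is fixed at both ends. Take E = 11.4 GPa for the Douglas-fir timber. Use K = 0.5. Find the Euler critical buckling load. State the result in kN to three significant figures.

P_cr ≈ 62.9 kN

I = a⁴/12 = 83.7⁴/12 = 4.090×10^6 mm⁴
I = 4.090×10^6 mm⁴ = 4.090×10^-6 m⁴
Effective length L_e = K·L = 0.5 × 5.41 = 2.705 m
P_cr = π²EI / L_e² = π² × 11.4×10⁹ × 4.090×10^-6 / 2.705² = 6.289×10^4 N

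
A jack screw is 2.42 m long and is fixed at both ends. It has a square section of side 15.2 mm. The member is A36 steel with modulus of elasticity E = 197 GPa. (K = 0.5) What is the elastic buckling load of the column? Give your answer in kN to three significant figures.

P_cr ≈ 5.91 kN

I = a⁴/12 = 15.2⁴/12 = 4.448×10^3 mm⁴
I = 4.448×10^3 mm⁴ = 4.448×10^-9 m⁴
Effective length L_e = K·L = 0.5 × 2.42 = 1.210 m
P_cr = π²EI / L_e² = π² × 197×10⁹ × 4.448×10^-9 / 1.210² = 5.907×10^3 N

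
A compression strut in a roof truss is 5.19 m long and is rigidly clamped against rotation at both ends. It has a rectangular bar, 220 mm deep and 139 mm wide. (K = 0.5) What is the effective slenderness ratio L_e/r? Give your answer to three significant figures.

λ ≈ 64.7

For a rectangle r_min = b/√12 = 139/√12 = 40.13 mm
L_e = K·L = 0.5 × 5.19 m = 2.595 m = 2595.0 mm
λ = L_e / r_min = 2595.0 / 40.13 = 64.7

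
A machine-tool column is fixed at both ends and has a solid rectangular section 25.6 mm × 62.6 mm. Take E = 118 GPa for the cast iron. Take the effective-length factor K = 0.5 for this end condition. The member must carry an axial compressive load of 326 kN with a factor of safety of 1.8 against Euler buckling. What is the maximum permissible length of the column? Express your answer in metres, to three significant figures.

L_max ≈ 0.834 m

Buckling occurs about the weak axis: I_min = h·b³/12 with b = 25.6 mm (the shorter side).
I_min = 62.6×25.6³/12 = 8.752×10^4 mm⁴
I = 8.752×10^-8 m⁴
Required critical load P_cr = n·P = 1.8 × 326 = 586.8 kN = 5.868×10^5 N
From P_cr = π²EI/(K·L)²:  L = (1/K)·√(π²EI/P_cr) = (1/0.5)·√(π²×1.18×10^11×8.752×10^-8/5.868×10^5)
L = 0.834 m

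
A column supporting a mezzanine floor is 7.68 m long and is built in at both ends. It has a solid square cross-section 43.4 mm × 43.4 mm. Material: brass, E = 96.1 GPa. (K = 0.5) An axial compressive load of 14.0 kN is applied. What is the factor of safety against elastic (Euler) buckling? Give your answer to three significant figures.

n ≈ 1.36

I = a⁴/12 = 43.4⁴/12 = 2.956×10^5 mm⁴
I = 2.956×10^5 mm⁴ = 2.956×10^-7 m⁴
Effective length L_e = K·L = 0.5 × 7.68 = 3.840 m
P_cr = π²EI / L_e² = π² × 96.1×10⁹ × 2.956×10^-7 / 3.840² = 1.902×10^4 N
Factor of safety n = P_cr / P = 19.017 / 14.0 = 1.36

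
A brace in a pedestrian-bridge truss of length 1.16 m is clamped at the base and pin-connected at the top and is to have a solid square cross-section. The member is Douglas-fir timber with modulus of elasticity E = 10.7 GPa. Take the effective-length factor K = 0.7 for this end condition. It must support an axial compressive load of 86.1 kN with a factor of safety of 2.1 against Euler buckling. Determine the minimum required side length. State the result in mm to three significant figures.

a ≈ 60.7 mm

Required P_cr = n·P = 2.1 × 86.1 = 180.8 kN
L_e = K·L = 0.7 × 1.16 = 0.8120 m
Required I = P_cr·L_e²/(π²E) = 1.808×10^5 × 0.8120² / (π² × 1.07×10^10) = 1.129×10^-6 m⁴
I_req = 1.129×10^6 mm⁴
Solid square: I = a⁴/12  ⇒  a = (12I)^(1/4) = (12×1.129×10^6)^(1/4) = 60.7 mm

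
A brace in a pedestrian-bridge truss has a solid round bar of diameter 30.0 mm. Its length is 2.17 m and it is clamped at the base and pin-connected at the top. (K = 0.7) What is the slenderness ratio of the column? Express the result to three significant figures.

λ ≈ 203

For a solid circle r = d/4 = 30.0/4 = 7.500 mm
L_e = K·L = 0.7 × 2.17 m = 1.519 m = 1519.0 mm
λ = L_e / r_min = 1519.0 / 7.500 = 203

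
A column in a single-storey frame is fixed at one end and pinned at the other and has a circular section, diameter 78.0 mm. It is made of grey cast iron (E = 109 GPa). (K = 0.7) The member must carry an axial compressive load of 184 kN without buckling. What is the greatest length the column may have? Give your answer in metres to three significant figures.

L_max ≈ 4.66 m

I = πd⁴/64 = π×78.0⁴/64 = 1.817×10^6 mm⁴
I = 1.817×10^-6 m⁴
At the buckling limit P_cr = P = 1.840×10^5 N
From P_cr = π²EI/(K·L)²:  L = (1/K)·√(π²EI/P_cr) = (1/0.7)·√(π²×1.09×10^11×1.817×10^-6/1.840×10^5)
L = 4.66 m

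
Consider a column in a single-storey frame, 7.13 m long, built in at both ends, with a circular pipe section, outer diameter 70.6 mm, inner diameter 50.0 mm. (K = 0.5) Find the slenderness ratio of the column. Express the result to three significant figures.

λ ≈ 165

d_o = 70.6 mm, d_i = 50.0 mm
I = π(d_o⁴ − d_i⁴)/64 = π(70.6⁴ − 50.00⁴)/64 = 9.127×10^5 mm⁴
A = 1.951×10^3 mm²;  r_min = √(I/A) = √(9.127×10^5/1.951×10^3) = 21.63 mm
L_e = K·L = 0.5 × 7.13 m = 3.565 m = 3565.0 mm
λ = L_e / r_min = 3565.0 / 21.63 = 165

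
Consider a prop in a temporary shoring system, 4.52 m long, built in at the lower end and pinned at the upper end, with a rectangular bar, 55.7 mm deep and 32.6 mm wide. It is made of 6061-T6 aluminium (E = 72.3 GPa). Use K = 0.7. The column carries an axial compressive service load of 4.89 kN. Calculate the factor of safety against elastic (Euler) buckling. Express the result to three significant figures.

Buckling occurs about the weak axis: I_min = h·b³/12 with b = 32.6 mm (the shorter side).
I_min = 55.7×32.6³/12 = 1.608×10^5 mm⁴
I = 1.608×10^5 mm⁴ = 1.608×10^-7 m⁴
Effective length L_e = K·L = 0.7 × 4.52 = 3.164 m
P_cr = π²EI / L_e² = π² × 72.3×10⁹ × 1.608×10^-7 / 3.164² = 1.146×10^4 N
Factor of safety n = P_cr / P = 11.463 / 4.89 = 2.34

n ≈ 2.34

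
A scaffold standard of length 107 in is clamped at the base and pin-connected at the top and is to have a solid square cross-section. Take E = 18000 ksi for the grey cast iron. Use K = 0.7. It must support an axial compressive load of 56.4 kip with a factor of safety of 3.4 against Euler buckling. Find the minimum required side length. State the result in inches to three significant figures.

Required P_cr = n·P = 3.4 × 56.4 = 191.8 kip
L_e = K·L = 0.7 × 107 = 74.90 in
Required I = P_cr·L_e²/(π²E) = 1.918×10^5 × 74.90² / (π² × 1.80×10^7) = 6.055 in⁴
Solid square: I = a⁴/12  ⇒  a = (12I)^(1/4) = (12×6.055)^(1/4) = 2.92 in

a ≈ 2.92 in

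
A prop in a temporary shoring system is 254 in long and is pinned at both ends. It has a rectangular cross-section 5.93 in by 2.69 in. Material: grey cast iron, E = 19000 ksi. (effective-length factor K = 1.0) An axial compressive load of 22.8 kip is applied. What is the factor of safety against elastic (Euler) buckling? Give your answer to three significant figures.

Buckling occurs about the weak axis: I_min = h·b³/12 with b = 2.69 in (the shorter side).
I_min = 5.93×2.69³/12 = 9.619 in⁴
Effective length L_e = K·L = 1 × 254 = 254.0 in
P_cr = π²EI / L_e² = π² × 19000×10³ × 9.619 / 254.0² = 2.796×10^4 lb
Factor of safety n = P_cr / P = 27.959 / 22.8 = 1.23

n ≈ 1.23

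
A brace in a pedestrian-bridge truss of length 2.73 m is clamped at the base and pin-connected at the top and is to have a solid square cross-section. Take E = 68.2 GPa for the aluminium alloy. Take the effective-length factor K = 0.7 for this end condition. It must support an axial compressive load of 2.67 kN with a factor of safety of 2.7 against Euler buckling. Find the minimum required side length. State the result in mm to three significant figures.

Required P_cr = n·P = 2.7 × 2.67 = 7.209 kN
L_e = K·L = 0.7 × 2.73 = 1.911 m
Required I = P_cr·L_e²/(π²E) = 7.209×10^3 × 1.911² / (π² × 6.82×10^10) = 3.911×10^-8 m⁴
I_req = 3.911×10^4 mm⁴
Solid square: I = a⁴/12  ⇒  a = (12I)^(1/4) = (12×3.911×10^4)^(1/4) = 26.2 mm

a ≈ 26.2 mm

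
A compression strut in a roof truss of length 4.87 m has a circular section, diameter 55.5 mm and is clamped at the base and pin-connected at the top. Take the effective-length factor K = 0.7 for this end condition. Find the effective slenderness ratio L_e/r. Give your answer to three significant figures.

For a solid circle r = d/4 = 55.5/4 = 13.88 mm
L_e = K·L = 0.7 × 4.87 m = 3.409 m = 3409.0 mm
λ = L_e / r_min = 3409.0 / 13.88 = 246

λ ≈ 246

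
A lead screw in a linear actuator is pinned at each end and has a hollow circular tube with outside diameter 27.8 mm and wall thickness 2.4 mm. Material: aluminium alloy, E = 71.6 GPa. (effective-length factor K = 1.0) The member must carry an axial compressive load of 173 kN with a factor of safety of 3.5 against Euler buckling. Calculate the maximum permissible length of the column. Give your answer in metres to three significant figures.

Inner diameter d_i = 27.8 − 2×2.4 = 23.00 mm
I = π(d_o⁴ − d_i⁴)/64 = π(27.8⁴ − 23.00⁴)/64 = 1.558×10^4 mm⁴
I = 1.558×10^-8 m⁴
Required critical load P_cr = n·P = 3.5 × 173 = 605.5 kN = 6.055×10^5 N
From P_cr = π²EI/(K·L)²:  L = (1/K)·√(π²EI/P_cr) = (1/1)·√(π²×7.16×10^10×1.558×10^-8/6.055×10^5)
L = 0.135 m

L_max ≈ 0.135 m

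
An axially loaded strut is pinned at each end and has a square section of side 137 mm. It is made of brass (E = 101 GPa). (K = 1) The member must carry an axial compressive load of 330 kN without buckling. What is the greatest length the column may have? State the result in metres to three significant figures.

I = a⁴/12 = 137⁴/12 = 2.936×10^7 mm⁴
I = 2.936×10^-5 m⁴
At the buckling limit P_cr = P = 3.300×10^5 N
From P_cr = π²EI/(K·L)²:  L = (1/K)·√(π²EI/P_cr) = (1/1)·√(π²×1.01×10^11×2.936×10^-5/3.300×10^5)
L = 9.42 m

L_max ≈ 9.42 m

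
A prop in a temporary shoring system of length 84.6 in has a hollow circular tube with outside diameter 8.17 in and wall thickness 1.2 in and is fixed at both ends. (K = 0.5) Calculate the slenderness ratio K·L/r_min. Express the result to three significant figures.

Inner diameter d_i = 8.17 − 2×1.2 = 5.770 in
I = π(d_o⁴ − d_i⁴)/64 = π(8.17⁴ − 5.770⁴)/64 = 164.3 in⁴
A = 26.28 in²;  r_min = √(I/A) = √(164.3/26.28) = 2.501 in
L_e = K·L = 0.5 × 84.6 = 42.30 in
λ = L_e / r_min = 42.300 / 2.501 = 16.9

λ ≈ 16.9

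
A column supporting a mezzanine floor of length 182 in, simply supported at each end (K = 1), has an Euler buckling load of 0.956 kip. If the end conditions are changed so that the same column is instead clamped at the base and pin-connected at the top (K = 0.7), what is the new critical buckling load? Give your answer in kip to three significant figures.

P_cr ∝ 1/K², so P_cr,new = P_cr,old × (K_old/K_new)² = 0.956 × (1/0.7)²
= 0.956 × 2.041 = 1.95 kip

P_cr ≈ 1.95 kip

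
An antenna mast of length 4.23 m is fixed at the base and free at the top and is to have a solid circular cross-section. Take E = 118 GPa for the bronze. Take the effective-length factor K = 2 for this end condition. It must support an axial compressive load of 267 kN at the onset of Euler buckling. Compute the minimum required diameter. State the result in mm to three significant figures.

d ≈ 135 mm

L_e = K·L = 2 × 4.23 = 8.460 m
Required I = P_cr·L_e²/(π²E) = 2.670×10^5 × 8.460² / (π² × 1.18×10^11) = 1.641×10^-5 m⁴
I_req = 1.641×10^7 mm⁴
Solid circle: I = πd⁴/64  ⇒  d = (64I/π)^(1/4) = (64×1.641×10^7/π)^(1/4) = 135 mm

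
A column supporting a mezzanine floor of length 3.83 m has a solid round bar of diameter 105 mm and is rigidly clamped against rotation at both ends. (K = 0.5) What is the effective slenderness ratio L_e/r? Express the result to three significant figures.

λ ≈ 73.0

I = πd⁴/64 = π×105⁴/64 = 5.967×10^6 mm⁴
A = 8.659×10^3 mm²;  r_min = √(I/A) = √(5.967×10^6/8.659×10^3) = 26.25 mm
L_e = K·L = 0.5 × 3.83 m = 1.915 m = 1915.0 mm
λ = L_e / r_min = 1915.0 / 26.25 = 73.0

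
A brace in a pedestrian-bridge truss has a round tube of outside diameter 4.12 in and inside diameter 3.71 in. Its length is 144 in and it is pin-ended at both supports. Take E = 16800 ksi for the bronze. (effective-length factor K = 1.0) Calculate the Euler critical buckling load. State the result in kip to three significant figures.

d_o = 4.12 in, d_i = 3.71 in
I = π(d_o⁴ − d_i⁴)/64 = π(4.12⁴ − 3.710⁴)/64 = 4.844 in⁴
Effective length L_e = K·L = 1 × 144 = 144.0 in
P_cr = π²EI / L_e² = π² × 16800×10³ × 4.844 / 144.0² = 3.873×10^4 lb

P_cr ≈ 38.7 kip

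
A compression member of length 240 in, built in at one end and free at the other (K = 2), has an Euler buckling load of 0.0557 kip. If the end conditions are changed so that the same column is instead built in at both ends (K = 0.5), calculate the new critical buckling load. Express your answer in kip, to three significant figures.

P_cr ∝ 1/K², so P_cr,new = P_cr,old × (K_old/K_new)² = 0.0557 × (2/0.5)²
= 0.0557 × 16.00 = 0.891 kip

P_cr ≈ 0.891 kip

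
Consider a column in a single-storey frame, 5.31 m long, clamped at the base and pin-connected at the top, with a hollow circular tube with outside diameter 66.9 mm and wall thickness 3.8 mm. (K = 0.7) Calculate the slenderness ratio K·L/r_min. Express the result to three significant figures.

λ ≈ 166

Inner diameter d_i = 66.9 − 2×3.8 = 59.30 mm
I = π(d_o⁴ − d_i⁴)/64 = π(66.9⁴ − 59.30⁴)/64 = 3.763×10^5 mm⁴
A = 753.3 mm²;  r_min = √(I/A) = √(3.763×10^5/753.3) = 22.35 mm
L_e = K·L = 0.7 × 5.31 m = 3.717 m = 3717.0 mm
λ = L_e / r_min = 3717.0 / 22.35 = 166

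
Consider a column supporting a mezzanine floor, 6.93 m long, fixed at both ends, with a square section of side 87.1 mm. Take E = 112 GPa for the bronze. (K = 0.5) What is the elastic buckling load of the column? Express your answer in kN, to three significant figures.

I = a⁴/12 = 87.1⁴/12 = 4.796×10^6 mm⁴
I = 4.796×10^6 mm⁴ = 4.796×10^-6 m⁴
Effective length L_e = K·L = 0.5 × 6.93 = 3.465 m
P_cr = π²EI / L_e² = π² × 112×10⁹ × 4.796×10^-6 / 3.465² = 4.416×10^5 N

P_cr ≈ 442 kN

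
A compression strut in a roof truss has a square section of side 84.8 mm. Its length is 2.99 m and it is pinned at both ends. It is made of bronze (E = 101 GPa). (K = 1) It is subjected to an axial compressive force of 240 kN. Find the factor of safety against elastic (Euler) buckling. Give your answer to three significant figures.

I = a⁴/12 = 84.8⁴/12 = 4.309×10^6 mm⁴
I = 4.309×10^6 mm⁴ = 4.309×10^-6 m⁴
Effective length L_e = K·L = 1 × 2.99 = 2.990 m
P_cr = π²EI / L_e² = π² × 101×10⁹ × 4.309×10^-6 / 2.990² = 4.805×10^5 N
Factor of safety n = P_cr / P = 480.49 / 240 = 2.00

n ≈ 2.00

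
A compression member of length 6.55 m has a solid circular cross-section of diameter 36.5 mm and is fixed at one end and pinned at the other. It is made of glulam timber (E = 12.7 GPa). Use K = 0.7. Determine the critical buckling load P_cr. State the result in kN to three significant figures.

P_cr ≈ 0.519 kN

I = πd⁴/64 = π×36.5⁴/64 = 8.712×10^4 mm⁴
I = 8.712×10^4 mm⁴ = 8.712×10^-8 m⁴
Effective length L_e = K·L = 0.7 × 6.55 = 4.585 m
P_cr = π²EI / L_e² = π² × 12.7×10⁹ × 8.712×10^-8 / 4.585² = 519.5 N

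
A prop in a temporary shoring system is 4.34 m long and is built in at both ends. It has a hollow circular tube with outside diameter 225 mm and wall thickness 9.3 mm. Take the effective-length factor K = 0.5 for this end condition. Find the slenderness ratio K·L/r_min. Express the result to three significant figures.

Inner diameter d_i = 225 − 2×9.3 = 206.4 mm
I = π(d_o⁴ − d_i⁴)/64 = π(225⁴ − 206.4⁴)/64 = 3.672×10^7 mm⁴
A = 6.302×10^3 mm²;  r_min = √(I/A) = √(3.672×10^7/6.302×10^3) = 76.33 mm
L_e = K·L = 0.5 × 4.34 m = 2.170 m = 2170.0 mm
λ = L_e / r_min = 2170.0 / 76.33 = 28.4

λ ≈ 28.4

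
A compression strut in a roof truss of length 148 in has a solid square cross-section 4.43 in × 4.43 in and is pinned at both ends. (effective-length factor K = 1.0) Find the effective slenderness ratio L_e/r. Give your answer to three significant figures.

For a square r = a/√12 = 4.43/√12 = 1.279 in
L_e = K·L = 1 × 148 = 148.0 in
λ = L_e / r_min = 148.00 / 1.279 = 116

λ ≈ 116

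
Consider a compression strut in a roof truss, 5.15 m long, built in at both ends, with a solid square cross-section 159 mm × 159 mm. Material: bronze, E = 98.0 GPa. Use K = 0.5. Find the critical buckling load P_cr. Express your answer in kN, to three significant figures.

I = a⁴/12 = 159⁴/12 = 5.326×10^7 mm⁴
I = 5.326×10^7 mm⁴ = 5.326×10^-5 m⁴
Effective length L_e = K·L = 0.5 × 5.15 = 2.575 m
P_cr = π²EI / L_e² = π² × 98.0×10⁹ × 5.326×10^-5 / 2.575² = 7.769×10^6 N

P_cr ≈ 7770 kN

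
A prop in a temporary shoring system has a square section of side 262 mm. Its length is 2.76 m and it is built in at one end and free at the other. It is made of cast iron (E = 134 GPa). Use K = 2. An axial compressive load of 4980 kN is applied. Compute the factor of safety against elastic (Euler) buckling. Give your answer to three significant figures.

n ≈ 3.42

I = a⁴/12 = 262⁴/12 = 3.927×10^8 mm⁴
I = 3.927×10^8 mm⁴ = 3.927×10^-4 m⁴
Effective length L_e = K·L = 2 × 2.76 = 5.520 m
P_cr = π²EI / L_e² = π² × 134×10⁹ × 3.927×10^-4 / 5.520² = 1.704×10^7 N
Factor of safety n = P_cr / P = 17043 / 4980 = 3.42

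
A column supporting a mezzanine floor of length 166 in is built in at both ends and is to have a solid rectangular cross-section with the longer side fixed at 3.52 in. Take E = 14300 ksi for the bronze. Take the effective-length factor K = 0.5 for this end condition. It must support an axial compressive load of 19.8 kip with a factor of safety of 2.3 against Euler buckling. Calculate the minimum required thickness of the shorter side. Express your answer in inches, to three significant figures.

b ≈ 1.96 in

Required P_cr = n·P = 2.3 × 19.8 = 45.54 kip
L_e = K·L = 0.5 × 166 = 83.00 in
Required I = P_cr·L_e²/(π²E) = 4.554×10^4 × 83.00² / (π² × 1.43×10^7) = 2.223 in⁴
Rectangle, weak axis: I_min = h·b³/12 with h = 3.52 in fixed  ⇒  b = (12I/h)^(1/3) = 1.96 in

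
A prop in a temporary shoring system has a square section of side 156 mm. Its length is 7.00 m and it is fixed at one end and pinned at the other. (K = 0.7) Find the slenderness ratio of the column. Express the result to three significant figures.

For a square r = a/√12 = 156/√12 = 45.03 mm
L_e = K·L = 0.7 × 7.00 m = 4.900 m = 4900.0 mm
λ = L_e / r_min = 4900.0 / 45.03 = 109

λ ≈ 109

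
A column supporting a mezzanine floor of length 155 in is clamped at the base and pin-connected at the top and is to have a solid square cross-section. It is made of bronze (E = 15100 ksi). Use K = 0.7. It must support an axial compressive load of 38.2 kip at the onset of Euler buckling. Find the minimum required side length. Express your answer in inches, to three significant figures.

L_e = K·L = 0.7 × 155 = 108.5 in
Required I = P_cr·L_e²/(π²E) = 3.820×10^4 × 108.5² / (π² × 1.51×10^7) = 3.017 in⁴
Solid square: I = a⁴/12  ⇒  a = (12I)^(1/4) = (12×3.017)^(1/4) = 2.45 in

a ≈ 2.45 in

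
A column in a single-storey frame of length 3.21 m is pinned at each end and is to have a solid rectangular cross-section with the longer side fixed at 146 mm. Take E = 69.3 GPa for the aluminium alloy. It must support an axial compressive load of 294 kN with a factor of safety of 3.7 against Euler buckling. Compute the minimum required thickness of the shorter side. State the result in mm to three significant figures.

Required P_cr = n·P = 3.7 × 294 = 1088 kN
L_e = K·L = 1 × 3.21 = 3.210 m
Required I = P_cr·L_e²/(π²E) = 1.088×10^6 × 3.210² / (π² × 6.93×10^10) = 1.639×10^-5 m⁴
I_req = 1.639×10^7 mm⁴
Rectangle, weak axis: I_min = h·b³/12 with h = 146 mm fixed  ⇒  b = (12I/h)^(1/3) = 110 mm

b ≈ 110 mm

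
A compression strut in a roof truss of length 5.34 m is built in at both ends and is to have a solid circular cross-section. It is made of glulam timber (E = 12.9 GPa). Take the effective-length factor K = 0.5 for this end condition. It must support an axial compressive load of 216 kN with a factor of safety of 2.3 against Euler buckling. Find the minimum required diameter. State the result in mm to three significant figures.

Required P_cr = n·P = 2.3 × 216 = 496.8 kN
L_e = K·L = 0.5 × 5.34 = 2.670 m
Required I = P_cr·L_e²/(π²E) = 4.968×10^5 × 2.670² / (π² × 1.29×10^10) = 2.782×10^-5 m⁴
I_req = 2.782×10^7 mm⁴
Solid circle: I = πd⁴/64  ⇒  d = (64I/π)^(1/4) = (64×2.782×10^7/π)^(1/4) = 154 mm

d ≈ 154 mm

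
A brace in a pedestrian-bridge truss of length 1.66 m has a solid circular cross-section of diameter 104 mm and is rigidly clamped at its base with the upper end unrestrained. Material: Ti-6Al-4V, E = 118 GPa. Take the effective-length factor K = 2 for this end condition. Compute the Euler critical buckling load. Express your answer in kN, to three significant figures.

P_cr ≈ 607 kN

I = πd⁴/64 = π×104⁴/64 = 5.743×10^6 mm⁴
I = 5.743×10^6 mm⁴ = 5.743×10^-6 m⁴
Effective length L_e = K·L = 2 × 1.66 = 3.320 m
P_cr = π²EI / L_e² = π² × 118×10⁹ × 5.743×10^-6 / 3.320² = 6.067×10^5 N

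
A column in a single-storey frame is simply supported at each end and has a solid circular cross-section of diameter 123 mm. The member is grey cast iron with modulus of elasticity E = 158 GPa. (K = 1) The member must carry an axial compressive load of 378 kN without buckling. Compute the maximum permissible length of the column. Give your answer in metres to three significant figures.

L_max ≈ 6.81 m

I = πd⁴/64 = π×123⁴/64 = 1.124×10^7 mm⁴
I = 1.124×10^-5 m⁴
At the buckling limit P_cr = P = 3.780×10^5 N
From P_cr = π²EI/(K·L)²:  L = (1/K)·√(π²EI/P_cr) = (1/1)·√(π²×1.58×10^11×1.124×10^-5/3.780×10^5)
L = 6.81 m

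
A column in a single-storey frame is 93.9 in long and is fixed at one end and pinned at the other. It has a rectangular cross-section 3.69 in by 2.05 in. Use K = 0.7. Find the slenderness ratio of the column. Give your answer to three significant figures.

λ ≈ 111

For a rectangle r_min = b/√12 = 2.05/√12 = 0.5918 in
L_e = K·L = 0.7 × 93.9 = 65.73 in
λ = L_e / r_min = 65.730 / 0.5918 = 111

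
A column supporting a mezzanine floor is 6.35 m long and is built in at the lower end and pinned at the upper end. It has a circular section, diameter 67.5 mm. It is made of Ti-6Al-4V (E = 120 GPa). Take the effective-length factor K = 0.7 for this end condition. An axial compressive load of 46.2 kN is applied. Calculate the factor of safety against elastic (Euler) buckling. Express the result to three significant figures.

n ≈ 1.32

I = πd⁴/64 = π×67.5⁴/64 = 1.019×10^6 mm⁴
I = 1.019×10^6 mm⁴ = 1.019×10^-6 m⁴
Effective length L_e = K·L = 0.7 × 6.35 = 4.445 m
P_cr = π²EI / L_e² = π² × 120×10⁹ × 1.019×10^-6 / 4.445² = 6.108×10^4 N
Factor of safety n = P_cr / P = 61.083 / 46.2 = 1.32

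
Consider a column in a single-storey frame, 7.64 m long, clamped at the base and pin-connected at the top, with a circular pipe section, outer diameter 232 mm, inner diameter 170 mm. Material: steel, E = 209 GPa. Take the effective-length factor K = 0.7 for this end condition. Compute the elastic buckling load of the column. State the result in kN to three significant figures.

P_cr ≈ 7300 kN

d_o = 232 mm, d_i = 170 mm
I = π(d_o⁴ − d_i⁴)/64 = π(232⁴ − 170.0⁴)/64 = 1.012×10^8 mm⁴
I = 1.012×10^8 mm⁴ = 1.012×10^-4 m⁴
Effective length L_e = K·L = 0.7 × 7.64 = 5.348 m
P_cr = π²EI / L_e² = π² × 209×10⁹ × 1.012×10^-4 / 5.348² = 7.299×10^6 N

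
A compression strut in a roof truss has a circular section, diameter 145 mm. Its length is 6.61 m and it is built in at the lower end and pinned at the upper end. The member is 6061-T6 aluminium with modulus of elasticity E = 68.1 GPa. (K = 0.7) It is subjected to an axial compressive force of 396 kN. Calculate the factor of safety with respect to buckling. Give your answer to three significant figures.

n ≈ 1.72

I = πd⁴/64 = π×145⁴/64 = 2.170×10^7 mm⁴
I = 2.170×10^7 mm⁴ = 2.170×10^-5 m⁴
Effective length L_e = K·L = 0.7 × 6.61 = 4.627 m
P_cr = π²EI / L_e² = π² × 68.1×10⁹ × 2.170×10^-5 / 4.627² = 6.812×10^5 N
Factor of safety n = P_cr / P = 681.22 / 396 = 1.72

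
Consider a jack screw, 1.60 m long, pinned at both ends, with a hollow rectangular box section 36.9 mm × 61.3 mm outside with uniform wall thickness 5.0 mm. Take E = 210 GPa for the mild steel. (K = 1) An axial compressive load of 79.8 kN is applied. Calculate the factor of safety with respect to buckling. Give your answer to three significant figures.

n ≈ 1.76

Inner dimensions: h_i = 61.3 − 2×5.0 = 51.30 mm, b_i = 36.9 − 2×5.0 = 26.90 mm
Weak-axis I_min = (h_o·b_o³ − h_i·b_i³)/12 with b_o = 36.9, b_i = 26.90 mm (shorter outer/inner sides).
I_min = (61.3×36.9³ − 51.30×26.90³)/12 = 1.734×10^5 mm⁴
I = 1.734×10^5 mm⁴ = 1.734×10^-7 m⁴
Effective length L_e = K·L = 1 × 1.60 = 1.600 m
P_cr = π²EI / L_e² = π² × 210×10⁹ × 1.734×10^-7 / 1.600² = 1.404×10^5 N
Factor of safety n = P_cr / P = 140.43 / 79.8 = 1.76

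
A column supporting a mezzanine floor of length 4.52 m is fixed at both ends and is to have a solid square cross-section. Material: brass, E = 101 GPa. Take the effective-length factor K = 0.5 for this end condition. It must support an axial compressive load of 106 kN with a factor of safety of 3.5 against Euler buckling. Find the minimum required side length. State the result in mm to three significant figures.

Required P_cr = n·P = 3.5 × 106 = 371.0 kN
L_e = K·L = 0.5 × 4.52 = 2.260 m
Required I = P_cr·L_e²/(π²E) = 3.710×10^5 × 2.260² / (π² × 1.01×10^11) = 1.901×10^-6 m⁴
I_req = 1.901×10^6 mm⁴
Solid square: I = a⁴/12  ⇒  a = (12I)^(1/4) = (12×1.901×10^6)^(1/4) = 69.1 mm

a ≈ 69.1 mm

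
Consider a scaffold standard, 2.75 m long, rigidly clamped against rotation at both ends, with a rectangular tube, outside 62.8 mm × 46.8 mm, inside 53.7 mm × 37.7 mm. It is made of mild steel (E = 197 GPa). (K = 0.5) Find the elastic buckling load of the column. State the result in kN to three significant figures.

Weak-axis I_min = (h_o·b_o³ − h_i·b_i³)/12 with b_o = 46.8, b_i = 37.70 mm (shorter outer/inner sides).
I_min = (62.8×46.8³ − 53.70×37.70³)/12 = 2.967×10^5 mm⁴
I = 2.967×10^5 mm⁴ = 2.967×10^-7 m⁴
Effective length L_e = K·L = 0.5 × 2.75 = 1.375 m
P_cr = π²EI / L_e² = π² × 197×10⁹ × 2.967×10^-7 / 1.375² = 3.051×10^5 N

P_cr ≈ 305 kN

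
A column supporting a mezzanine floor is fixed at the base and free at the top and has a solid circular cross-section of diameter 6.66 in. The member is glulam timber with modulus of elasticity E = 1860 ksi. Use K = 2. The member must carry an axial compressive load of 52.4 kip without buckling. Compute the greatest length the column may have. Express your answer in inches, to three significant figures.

L_max ≈ 92.0 in

I = πd⁴/64 = π×6.66⁴/64 = 96.58 in⁴
At the buckling limit P_cr = P = 5.240×10^4 lb
From P_cr = π²EI/(K·L)²:  L = (1/K)·√(π²EI/P_cr) = (1/2)·√(π²×1.86×10^6×96.58/5.240×10^4)
L = 92.0 in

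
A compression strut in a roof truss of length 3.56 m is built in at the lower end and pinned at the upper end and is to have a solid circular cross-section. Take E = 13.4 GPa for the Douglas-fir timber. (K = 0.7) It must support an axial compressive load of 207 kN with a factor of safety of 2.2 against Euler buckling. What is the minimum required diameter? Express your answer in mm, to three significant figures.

Required P_cr = n·P = 2.2 × 207 = 455.4 kN
L_e = K·L = 0.7 × 3.56 = 2.492 m
Required I = P_cr·L_e²/(π²E) = 4.554×10^5 × 2.492² / (π² × 1.34×10^10) = 2.138×10^-5 m⁴
I_req = 2.138×10^7 mm⁴
Solid circle: I = πd⁴/64  ⇒  d = (64I/π)^(1/4) = (64×2.138×10^7/π)^(1/4) = 144 mm

d ≈ 144 mm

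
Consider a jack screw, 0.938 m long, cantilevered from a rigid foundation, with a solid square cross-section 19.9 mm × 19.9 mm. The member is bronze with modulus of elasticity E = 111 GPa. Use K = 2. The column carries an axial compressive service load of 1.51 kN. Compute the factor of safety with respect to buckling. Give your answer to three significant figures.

I = a⁴/12 = 19.9⁴/12 = 1.307×10^4 mm⁴
I = 1.307×10^4 mm⁴ = 1.307×10^-8 m⁴
Effective length L_e = K·L = 2 × 0.938 = 1.876 m
P_cr = π²EI / L_e² = π² × 111×10⁹ × 1.307×10^-8 / 1.876² = 4.068×10^3 N
Factor of safety n = P_cr / P = 4.0681 / 1.51 = 2.69

n ≈ 2.69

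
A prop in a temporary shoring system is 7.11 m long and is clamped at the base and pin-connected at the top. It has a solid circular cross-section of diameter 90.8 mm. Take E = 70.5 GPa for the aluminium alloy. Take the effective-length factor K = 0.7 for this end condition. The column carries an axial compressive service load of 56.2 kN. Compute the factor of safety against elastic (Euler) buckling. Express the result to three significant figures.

I = πd⁴/64 = π×90.8⁴/64 = 3.337×10^6 mm⁴
I = 3.337×10^6 mm⁴ = 3.337×10^-6 m⁴
Effective length L_e = K·L = 0.7 × 7.11 = 4.977 m
P_cr = π²EI / L_e² = π² × 70.5×10⁹ × 3.337×10^-6 / 4.977² = 9.373×10^4 N
Factor of safety n = P_cr / P = 93.727 / 56.2 = 1.67

n ≈ 1.67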